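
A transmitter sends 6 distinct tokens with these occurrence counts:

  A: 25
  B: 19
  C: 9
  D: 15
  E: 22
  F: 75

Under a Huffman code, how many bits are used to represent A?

3

Huffman merges, smallest pair first:
merge C(9) and D(15): 24
merge B(19) and E(22): 41
merge 24 and A(25): 49
merge 41 and 49: 90
merge F(75) and 90: 165
A's leaf is at depth 3, giving a 3-bit codeword.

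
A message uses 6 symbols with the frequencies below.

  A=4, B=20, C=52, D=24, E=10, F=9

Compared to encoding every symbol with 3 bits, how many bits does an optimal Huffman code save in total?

Fixed-length: 3 bits × 119 symbols = 357 bits.
Huffman merges:
merge A(4) and F(9): 13
merge E(10) and 13: 23
merge B(20) and 23: 43
merge D(24) and 43: 67
merge C(52) and 67: 119
Huffman total = 13 + 23 + 43 + 67 + 119 = 265 bits.
Saving = 357 − 265 = 92 bits.

92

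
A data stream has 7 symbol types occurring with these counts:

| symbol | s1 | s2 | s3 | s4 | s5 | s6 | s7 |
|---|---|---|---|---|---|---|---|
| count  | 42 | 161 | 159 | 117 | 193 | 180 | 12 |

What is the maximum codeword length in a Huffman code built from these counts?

4

Merge the two lowest-weight nodes at each step:
merge s7(12) and s1(42): 54
merge 54 and s4(117): 171
merge s3(159) and s2(161): 320
merge 171 and s6(180): 351
merge s5(193) and 320: 513
merge 351 and 513: 864
Maximum depth reached is 4.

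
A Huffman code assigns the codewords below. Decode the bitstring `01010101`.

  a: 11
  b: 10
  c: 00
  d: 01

Read left to right; each codeword is recognised as soon as it completes (prefix code):
  01→d | 01→d | 01→d | 01→d
Decoded message: dddd

dddd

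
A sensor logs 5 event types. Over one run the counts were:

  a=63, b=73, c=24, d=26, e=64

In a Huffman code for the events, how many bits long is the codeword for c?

Build the tree from the bottom:
merge c(24) and d(26): 50
merge 50 and a(63): 113
merge e(64) and b(73): 137
merge 113 and 137: 250
The subtree containing c is merged 3 times, so code length = 3.

3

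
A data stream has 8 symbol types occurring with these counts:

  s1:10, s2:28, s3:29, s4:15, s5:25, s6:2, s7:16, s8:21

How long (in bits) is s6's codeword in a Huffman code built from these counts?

Build the tree from the bottom:
combine s6(2), s1(10) → 12
combine 12, s4(15) → 27
combine s7(16), s8(21) → 37
combine s5(25), 27 → 52
combine s2(28), s3(29) → 57
combine 37, 52 → 89
combine 57, 89 → 146
s6's leaf is at depth 5, giving a 5-bit codeword.

5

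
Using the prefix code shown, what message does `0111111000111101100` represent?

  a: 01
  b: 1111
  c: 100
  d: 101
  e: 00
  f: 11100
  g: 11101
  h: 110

Read left to right; each codeword is recognised as soon as it completes (prefix code):
  01→a | 1111→b | 100→c | 01→a | 11101→g | 100→c
Decoded message: abcagc

abcagc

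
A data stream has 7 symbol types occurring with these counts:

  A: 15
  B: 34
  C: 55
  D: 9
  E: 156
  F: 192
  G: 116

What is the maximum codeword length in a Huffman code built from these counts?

Merge the two lowest-weight nodes at each step:
combine D(9), A(15) → 24
combine 24, B(34) → 58
combine C(55), 58 → 113
combine 113, G(116) → 229
combine E(156), F(192) → 348
combine 229, 348 → 577
The rarest symbols sit at the bottom; the longest codeword is 5 bits.

5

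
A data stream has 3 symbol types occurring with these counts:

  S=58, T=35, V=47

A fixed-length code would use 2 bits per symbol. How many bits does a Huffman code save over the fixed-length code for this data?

Fixed-length: 2 bits × 140 symbols = 280 bits.
Huffman merges:
T(35) + V(47) → 82
S(58) + 82 → 140
Huffman total = 82 + 140 = 222 bits.
Saving = 280 − 222 = 58 bits.

58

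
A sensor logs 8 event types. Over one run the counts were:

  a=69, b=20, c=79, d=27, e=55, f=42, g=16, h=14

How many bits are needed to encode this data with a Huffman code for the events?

Greedily combine the two least-frequent nodes:
combine h(14), g(16) → 30
combine b(20), d(27) → 47
combine 30, f(42) → 72
combine 47, e(55) → 102
combine a(69), 72 → 141
combine c(79), 102 → 181
combine 141, 181 → 322
Total encoded bits = sum of merged weights = 30 + 47 + 72 + 102 + 141 + 181 + 322 = 895.

895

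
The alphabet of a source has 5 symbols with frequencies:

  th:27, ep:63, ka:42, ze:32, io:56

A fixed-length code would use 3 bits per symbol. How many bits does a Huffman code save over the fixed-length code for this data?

161

Fixed-length: 3 bits × 220 symbols = 660 bits.
Huffman merges:
combine th(27), ze(32) → 59
combine ka(42), io(56) → 98
combine 59, ep(63) → 122
combine 98, 122 → 220
Huffman total = 59 + 98 + 122 + 220 = 499 bits.
Saving = 660 − 499 = 161 bits.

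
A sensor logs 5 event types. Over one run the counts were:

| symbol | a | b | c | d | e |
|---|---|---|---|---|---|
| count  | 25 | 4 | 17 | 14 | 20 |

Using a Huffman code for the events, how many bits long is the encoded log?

Build the Huffman tree bottom-up:
combine b(4), d(14) → 18
combine c(17), 18 → 35
combine e(20), a(25) → 45
combine 35, 45 → 80
Total encoded bits = sum of merged weights = 18 + 35 + 45 + 80 = 178.

178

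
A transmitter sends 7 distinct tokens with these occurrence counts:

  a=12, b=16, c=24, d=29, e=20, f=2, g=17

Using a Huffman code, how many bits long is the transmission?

321

Merge the two smallest weights repeatedly:
f(2) + a(12) → 14
14 + b(16) → 30
g(17) + e(20) → 37
c(24) + d(29) → 53
30 + 37 → 67
53 + 67 → 120
Each symbol's bit-cost is frequency × depth; summing gives 321 bits (equivalently 14 + 30 + 37 + 53 + 67 + 120).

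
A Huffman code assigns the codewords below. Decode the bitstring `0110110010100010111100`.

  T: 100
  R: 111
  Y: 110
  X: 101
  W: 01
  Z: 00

Read left to right; each codeword is recognised as soon as it completes (prefix code):
  01→W | 101→X | 100→T | 101→X | 00→Z | 01→W | 01→W | 111→R | 00→Z
Decoded message: WXTXZWWRZ

WXTXZWWRZ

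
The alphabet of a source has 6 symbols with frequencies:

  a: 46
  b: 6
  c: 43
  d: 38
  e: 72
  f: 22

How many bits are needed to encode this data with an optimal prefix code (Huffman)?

548

Merge the two smallest weights repeatedly:
b(6) + f(22) → 28
28 + d(38) → 66
c(43) + a(46) → 89
66 + e(72) → 138
89 + 138 → 227
Total encoded bits = sum of merged weights = 28 + 66 + 89 + 138 + 227 = 548.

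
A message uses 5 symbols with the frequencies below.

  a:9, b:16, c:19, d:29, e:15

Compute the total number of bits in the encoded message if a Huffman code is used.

Merge the two smallest weights repeatedly:
merge a(9) and e(15): 24
merge b(16) and c(19): 35
merge 24 and d(29): 53
merge 35 and 53: 88
Each symbol's bit-cost is frequency × depth; summing gives 200 bits (equivalently 24 + 35 + 53 + 88).

200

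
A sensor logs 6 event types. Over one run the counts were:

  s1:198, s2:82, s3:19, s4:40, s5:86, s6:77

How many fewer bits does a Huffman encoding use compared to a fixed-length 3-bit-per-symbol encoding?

Fixed-length: 3 bits × 502 symbols = 1506 bits.
Huffman merges:
combine s3(19), s4(40) → 59
combine 59, s6(77) → 136
combine s2(82), s5(86) → 168
combine 136, 168 → 304
combine s1(198), 304 → 502
Huffman total = 59 + 136 + 168 + 304 + 502 = 1169 bits.
Saving = 1506 − 1169 = 337 bits.

337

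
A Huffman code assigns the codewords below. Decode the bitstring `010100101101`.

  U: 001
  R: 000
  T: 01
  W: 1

Read left to right; each codeword is recognised as soon as it completes (prefix code):
  01→T | 01→T | 001→U | 01→T | 1→W | 01→T
Decoded message: TTUTWT

TTUTWT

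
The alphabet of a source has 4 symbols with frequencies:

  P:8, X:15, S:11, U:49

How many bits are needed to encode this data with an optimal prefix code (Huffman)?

Merge the two smallest weights repeatedly:
P(8) + S(11) → 19
X(15) + 19 → 34
34 + U(49) → 83
The encoded length is the sum of every internal node's weight: 19 + 34 + 83 = 136 bits.

136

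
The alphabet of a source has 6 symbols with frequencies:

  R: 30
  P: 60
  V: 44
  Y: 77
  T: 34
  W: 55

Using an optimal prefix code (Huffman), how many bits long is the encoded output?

Merge the two smallest weights repeatedly:
combine R(30), T(34) → 64
combine V(44), W(55) → 99
combine P(60), 64 → 124
combine Y(77), 99 → 176
combine 124, 176 → 300
Total encoded bits = sum of merged weights = 64 + 99 + 124 + 176 + 300 = 763.

763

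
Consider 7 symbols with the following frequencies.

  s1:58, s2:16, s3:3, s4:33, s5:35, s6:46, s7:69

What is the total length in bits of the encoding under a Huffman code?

672

Greedily combine the two least-frequent nodes:
merge s3(3) and s2(16): 19
merge 19 and s4(33): 52
merge s5(35) and s6(46): 81
merge 52 and s1(58): 110
merge s7(69) and 81: 150
merge 110 and 150: 260
The encoded length is the sum of every internal node's weight: 19 + 52 + 81 + 110 + 150 + 260 = 672 bits.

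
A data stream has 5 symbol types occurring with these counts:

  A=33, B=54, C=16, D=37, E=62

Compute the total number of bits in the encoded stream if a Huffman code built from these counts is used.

Greedily combine the two least-frequent nodes:
C(16) + A(33) → 49
D(37) + 49 → 86
B(54) + E(62) → 116
86 + 116 → 202
Total encoded bits = sum of merged weights = 49 + 86 + 116 + 202 = 453.

453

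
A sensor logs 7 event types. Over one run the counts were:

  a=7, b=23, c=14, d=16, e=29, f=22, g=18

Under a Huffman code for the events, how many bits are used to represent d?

3

Build the tree from the bottom:
combine a(7), c(14) → 21
combine d(16), g(18) → 34
combine 21, f(22) → 43
combine b(23), e(29) → 52
combine 34, 43 → 77
combine 52, 77 → 129
d's leaf is at depth 3, giving a 3-bit codeword.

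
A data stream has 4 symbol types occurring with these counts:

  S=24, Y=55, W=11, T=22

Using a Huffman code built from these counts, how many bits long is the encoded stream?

Build the Huffman tree bottom-up:
merge W(11) and T(22): 33
merge S(24) and 33: 57
merge Y(55) and 57: 112
Each symbol's bit-cost is frequency × depth; summing gives 202 bits (equivalently 33 + 57 + 112).

202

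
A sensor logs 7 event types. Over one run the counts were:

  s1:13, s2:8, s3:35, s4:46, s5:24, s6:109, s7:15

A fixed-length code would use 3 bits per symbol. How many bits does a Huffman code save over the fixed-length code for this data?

Fixed-length: 3 bits × 250 symbols = 750 bits.
Huffman merges:
combine s2(8), s1(13) → 21
combine s7(15), 21 → 36
combine s5(24), s3(35) → 59
combine 36, s4(46) → 82
combine 59, 82 → 141
combine s6(109), 141 → 250
Huffman total = 21 + 36 + 59 + 82 + 141 + 250 = 589 bits.
Saving = 750 − 589 = 161 bits.

161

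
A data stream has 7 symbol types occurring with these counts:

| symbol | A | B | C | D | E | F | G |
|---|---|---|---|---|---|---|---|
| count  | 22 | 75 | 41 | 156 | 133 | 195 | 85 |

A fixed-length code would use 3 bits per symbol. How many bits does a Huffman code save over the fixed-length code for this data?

288

Fixed-length: 3 bits × 707 symbols = 2121 bits.
Huffman merges:
merge A(22) and C(41): 63
merge 63 and B(75): 138
merge G(85) and E(133): 218
merge 138 and D(156): 294
merge F(195) and 218: 413
merge 294 and 413: 707
Huffman total = 63 + 138 + 218 + 294 + 413 + 707 = 1833 bits.
Saving = 2121 − 1833 = 288 bits.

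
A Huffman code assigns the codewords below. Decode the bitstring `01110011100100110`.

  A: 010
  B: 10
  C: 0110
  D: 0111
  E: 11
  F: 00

DFEBAC

Read left to right; each codeword is recognised as soon as it completes (prefix code):
  0111→D | 00→F | 11→E | 10→B | 010→A | 0110→C
Decoded message: DFEBAC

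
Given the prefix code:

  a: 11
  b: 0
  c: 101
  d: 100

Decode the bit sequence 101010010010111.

cbddca

Read left to right; each codeword is recognised as soon as it completes (prefix code):
  101→c | 0→b | 100→d | 100→d | 101→c | 11→a
Decoded message: cbddca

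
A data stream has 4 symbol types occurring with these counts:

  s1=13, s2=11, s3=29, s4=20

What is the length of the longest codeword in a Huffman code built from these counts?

3

Merge the two lowest-weight nodes at each step:
s2(11) + s1(13) → 24
s4(20) + 24 → 44
s3(29) + 44 → 73
Maximum depth reached is 3.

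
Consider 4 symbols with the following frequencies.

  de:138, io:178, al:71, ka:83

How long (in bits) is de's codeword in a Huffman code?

2

Huffman merges, smallest pair first:
combine al(71), ka(83) → 154
combine de(138), 154 → 292
combine io(178), 292 → 470
de sits 2 levels below the root, so its codeword is 2 bits.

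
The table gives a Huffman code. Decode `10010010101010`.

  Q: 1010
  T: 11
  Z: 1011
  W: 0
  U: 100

Read left to right; each codeword is recognised as soon as it completes (prefix code):
  100→U | 100→U | 1010→Q | 1010→Q
Decoded message: UUQQ

UUQQ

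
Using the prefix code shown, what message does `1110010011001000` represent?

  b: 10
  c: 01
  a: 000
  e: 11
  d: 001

ebcdbca

Read left to right; each codeword is recognised as soon as it completes (prefix code):
  11→e | 10→b | 01→c | 001→d | 10→b | 01→c | 000→a
Decoded message: ebcdbca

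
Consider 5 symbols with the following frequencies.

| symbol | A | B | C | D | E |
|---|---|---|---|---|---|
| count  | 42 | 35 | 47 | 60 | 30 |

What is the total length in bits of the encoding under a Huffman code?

Merge the two smallest weights repeatedly:
combine E(30), B(35) → 65
combine A(42), C(47) → 89
combine D(60), 65 → 125
combine 89, 125 → 214
The encoded length is the sum of every internal node's weight: 65 + 89 + 125 + 214 = 493 bits.

493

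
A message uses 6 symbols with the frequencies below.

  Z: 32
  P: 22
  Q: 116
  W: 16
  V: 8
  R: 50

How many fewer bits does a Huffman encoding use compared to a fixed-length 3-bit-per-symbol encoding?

212

Fixed-length: 3 bits × 244 symbols = 732 bits.
Huffman merges:
V(8) + W(16) → 24
P(22) + 24 → 46
Z(32) + 46 → 78
R(50) + 78 → 128
Q(116) + 128 → 244
Huffman total = 24 + 46 + 78 + 128 + 244 = 520 bits.
Saving = 732 − 520 = 212 bits.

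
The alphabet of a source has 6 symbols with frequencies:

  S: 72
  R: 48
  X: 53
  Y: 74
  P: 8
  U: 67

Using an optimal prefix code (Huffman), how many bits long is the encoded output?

Merge the two smallest weights repeatedly:
P(8) + R(48) → 56
X(53) + 56 → 109
U(67) + S(72) → 139
Y(74) + 109 → 183
139 + 183 → 322
Total encoded bits = sum of merged weights = 56 + 109 + 139 + 183 + 322 = 809.

809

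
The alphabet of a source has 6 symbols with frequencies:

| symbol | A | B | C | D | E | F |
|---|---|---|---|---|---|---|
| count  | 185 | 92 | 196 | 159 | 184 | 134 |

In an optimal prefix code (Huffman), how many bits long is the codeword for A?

Huffman merges, smallest pair first:
merge B(92) and F(134): 226
merge D(159) and E(184): 343
merge A(185) and C(196): 381
merge 226 and 343: 569
merge 381 and 569: 950
A sits 2 levels below the root, so its codeword is 2 bits.

2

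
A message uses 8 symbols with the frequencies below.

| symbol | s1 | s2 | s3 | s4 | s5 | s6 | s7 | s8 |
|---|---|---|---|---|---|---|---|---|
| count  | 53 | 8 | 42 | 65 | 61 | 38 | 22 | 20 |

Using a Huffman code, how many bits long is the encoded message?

879

Build the Huffman tree bottom-up:
merge s2(8) and s8(20): 28
merge s7(22) and 28: 50
merge s6(38) and s3(42): 80
merge 50 and s1(53): 103
merge s5(61) and s4(65): 126
merge 80 and 103: 183
merge 126 and 183: 309
Each symbol's bit-cost is frequency × depth; summing gives 879 bits (equivalently 28 + 50 + 80 + 103 + 126 + 183 + 309).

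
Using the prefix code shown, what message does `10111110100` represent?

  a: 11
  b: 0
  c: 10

caaccb

Read left to right; each codeword is recognised as soon as it completes (prefix code):
  10→c | 11→a | 11→a | 10→c | 10→c | 0→b
Decoded message: caaccb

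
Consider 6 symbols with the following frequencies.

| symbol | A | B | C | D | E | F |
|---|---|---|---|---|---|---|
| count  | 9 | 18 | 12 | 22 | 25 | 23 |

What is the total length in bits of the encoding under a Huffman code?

Build the Huffman tree bottom-up:
combine A(9), C(12) → 21
combine B(18), 21 → 39
combine D(22), F(23) → 45
combine E(25), 39 → 64
combine 45, 64 → 109
Total encoded bits = sum of merged weights = 21 + 39 + 45 + 64 + 109 = 278.

278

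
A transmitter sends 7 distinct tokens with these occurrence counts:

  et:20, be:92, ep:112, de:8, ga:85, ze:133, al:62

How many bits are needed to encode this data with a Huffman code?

Greedily combine the two least-frequent nodes:
merge de(8) and et(20): 28
merge 28 and al(62): 90
merge ga(85) and 90: 175
merge be(92) and ep(112): 204
merge ze(133) and 175: 308
merge 204 and 308: 512
Each symbol's bit-cost is frequency × depth; summing gives 1317 bits (equivalently 28 + 90 + 175 + 204 + 308 + 512).

1317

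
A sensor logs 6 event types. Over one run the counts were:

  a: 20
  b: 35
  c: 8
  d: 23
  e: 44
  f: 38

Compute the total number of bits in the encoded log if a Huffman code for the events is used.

415

Merge the two smallest weights repeatedly:
merge c(8) and a(20): 28
merge d(23) and 28: 51
merge b(35) and f(38): 73
merge e(44) and 51: 95
merge 73 and 95: 168
Total encoded bits = sum of merged weights = 28 + 51 + 73 + 95 + 168 = 415.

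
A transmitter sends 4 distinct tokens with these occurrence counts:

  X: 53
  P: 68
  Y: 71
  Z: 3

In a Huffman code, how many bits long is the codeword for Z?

Huffman merges, smallest pair first:
combine Z(3), X(53) → 56
combine 56, P(68) → 124
combine Y(71), 124 → 195
The subtree containing Z is merged 3 times, so code length = 3.

3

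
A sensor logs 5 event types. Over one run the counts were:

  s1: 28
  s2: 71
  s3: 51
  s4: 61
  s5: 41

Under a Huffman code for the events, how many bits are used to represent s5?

Build the tree from the bottom:
merge s1(28) and s5(41): 69
merge s3(51) and s4(61): 112
merge 69 and s2(71): 140
merge 112 and 140: 252
s5 sits 3 levels below the root, so its codeword is 3 bits.

3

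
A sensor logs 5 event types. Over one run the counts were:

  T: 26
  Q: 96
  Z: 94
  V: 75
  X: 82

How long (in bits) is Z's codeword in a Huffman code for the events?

Huffman merges, smallest pair first:
combine T(26), V(75) → 101
combine X(82), Z(94) → 176
combine Q(96), 101 → 197
combine 176, 197 → 373
Z's leaf is at depth 2, giving a 2-bit codeword.

2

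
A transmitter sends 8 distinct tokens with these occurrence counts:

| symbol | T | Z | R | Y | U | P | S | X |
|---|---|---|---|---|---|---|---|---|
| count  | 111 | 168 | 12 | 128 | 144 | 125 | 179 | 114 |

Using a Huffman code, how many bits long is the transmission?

Merge the two smallest weights repeatedly:
combine R(12), T(111) → 123
combine X(114), 123 → 237
combine P(125), Y(128) → 253
combine U(144), Z(168) → 312
combine S(179), 237 → 416
combine 253, 312 → 565
combine 416, 565 → 981
The encoded length is the sum of every internal node's weight: 123 + 237 + 253 + 312 + 416 + 565 + 981 = 2887 bits.

2887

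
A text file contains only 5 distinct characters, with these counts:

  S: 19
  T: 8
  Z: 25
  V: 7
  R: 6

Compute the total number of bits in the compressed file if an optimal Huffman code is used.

139

Merge the two smallest weights repeatedly:
combine R(6), V(7) → 13
combine T(8), 13 → 21
combine S(19), 21 → 40
combine Z(25), 40 → 65
The encoded length is the sum of every internal node's weight: 13 + 21 + 40 + 65 = 139 bits.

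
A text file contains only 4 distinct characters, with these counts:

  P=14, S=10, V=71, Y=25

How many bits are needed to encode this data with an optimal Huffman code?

193

Greedily combine the two least-frequent nodes:
merge S(10) and P(14): 24
merge 24 and Y(25): 49
merge 49 and V(71): 120
The encoded length is the sum of every internal node's weight: 24 + 49 + 120 = 193 bits.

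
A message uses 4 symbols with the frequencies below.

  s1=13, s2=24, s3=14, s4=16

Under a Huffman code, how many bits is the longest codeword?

2

Merge the two lowest-weight nodes at each step:
merge s1(13) and s3(14): 27
merge s4(16) and s2(24): 40
merge 27 and 40: 67
The rarest symbols sit at the bottom; the longest codeword is 2 bits.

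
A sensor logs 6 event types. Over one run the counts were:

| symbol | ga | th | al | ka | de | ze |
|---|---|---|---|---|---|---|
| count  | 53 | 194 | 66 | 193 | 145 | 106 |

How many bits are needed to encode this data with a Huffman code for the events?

Merge the two smallest weights repeatedly:
ga(53) + al(66) → 119
ze(106) + 119 → 225
de(145) + ka(193) → 338
th(194) + 225 → 419
338 + 419 → 757
Each symbol's bit-cost is frequency × depth; summing gives 1858 bits (equivalently 119 + 225 + 338 + 419 + 757).

1858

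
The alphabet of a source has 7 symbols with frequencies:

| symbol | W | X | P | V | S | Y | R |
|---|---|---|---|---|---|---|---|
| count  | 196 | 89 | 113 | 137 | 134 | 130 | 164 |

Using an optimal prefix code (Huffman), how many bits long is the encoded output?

2693

Greedily combine the two least-frequent nodes:
combine X(89), P(113) → 202
combine Y(130), S(134) → 264
combine V(137), R(164) → 301
combine W(196), 202 → 398
combine 264, 301 → 565
combine 398, 565 → 963
The encoded length is the sum of every internal node's weight: 202 + 264 + 301 + 398 + 565 + 963 = 2693 bits.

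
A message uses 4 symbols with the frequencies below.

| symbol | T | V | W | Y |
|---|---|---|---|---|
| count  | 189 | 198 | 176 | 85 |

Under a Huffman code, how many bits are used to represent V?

2

Build the tree from the bottom:
merge Y(85) and W(176): 261
merge T(189) and V(198): 387
merge 261 and 387: 648
V's leaf is at depth 2, giving a 2-bit codeword.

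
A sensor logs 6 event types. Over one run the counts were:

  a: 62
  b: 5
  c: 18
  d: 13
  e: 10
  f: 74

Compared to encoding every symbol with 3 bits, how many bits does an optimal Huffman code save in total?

Fixed-length: 3 bits × 182 symbols = 546 bits.
Huffman merges:
combine b(5), e(10) → 15
combine d(13), 15 → 28
combine c(18), 28 → 46
combine 46, a(62) → 108
combine f(74), 108 → 182
Huffman total = 15 + 28 + 46 + 108 + 182 = 379 bits.
Saving = 546 − 379 = 167 bits.

167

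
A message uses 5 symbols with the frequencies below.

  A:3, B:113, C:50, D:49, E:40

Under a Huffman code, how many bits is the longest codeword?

4

Merge the two lowest-weight nodes at each step:
combine A(3), E(40) → 43
combine 43, D(49) → 92
combine C(50), 92 → 142
combine B(113), 142 → 255
The rarest symbols sit at the bottom; the longest codeword is 4 bits.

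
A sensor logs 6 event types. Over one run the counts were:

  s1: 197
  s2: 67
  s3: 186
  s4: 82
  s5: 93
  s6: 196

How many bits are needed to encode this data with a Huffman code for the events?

Greedily combine the two least-frequent nodes:
combine s2(67), s4(82) → 149
combine s5(93), 149 → 242
combine s3(186), s6(196) → 382
combine s1(197), 242 → 439
combine 382, 439 → 821
The encoded length is the sum of every internal node's weight: 149 + 242 + 382 + 439 + 821 = 2033 bits.

2033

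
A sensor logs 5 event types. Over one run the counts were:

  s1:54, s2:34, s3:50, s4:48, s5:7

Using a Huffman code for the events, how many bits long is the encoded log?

Greedily combine the two least-frequent nodes:
merge s5(7) and s2(34): 41
merge 41 and s4(48): 89
merge s3(50) and s1(54): 104
merge 89 and 104: 193
Total encoded bits = sum of merged weights = 41 + 89 + 104 + 193 = 427.

427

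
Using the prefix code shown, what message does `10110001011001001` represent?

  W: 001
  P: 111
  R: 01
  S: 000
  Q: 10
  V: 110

QVWRQRW

Read left to right; each codeword is recognised as soon as it completes (prefix code):
  10→Q | 110→V | 001→W | 01→R | 10→Q | 01→R | 001→W
Decoded message: QVWRQRW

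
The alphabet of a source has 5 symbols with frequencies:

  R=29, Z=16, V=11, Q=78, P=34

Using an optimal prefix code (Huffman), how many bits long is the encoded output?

Build the Huffman tree bottom-up:
merge V(11) and Z(16): 27
merge 27 and R(29): 56
merge P(34) and 56: 90
merge Q(78) and 90: 168
Each symbol's bit-cost is frequency × depth; summing gives 341 bits (equivalently 27 + 56 + 90 + 168).

341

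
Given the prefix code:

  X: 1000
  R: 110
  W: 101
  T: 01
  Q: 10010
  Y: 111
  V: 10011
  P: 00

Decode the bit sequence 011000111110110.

Read left to right; each codeword is recognised as soon as it completes (prefix code):
  01→T | 1000→X | 111→Y | 110→R | 110→R
Decoded message: TXYRR

TXYRR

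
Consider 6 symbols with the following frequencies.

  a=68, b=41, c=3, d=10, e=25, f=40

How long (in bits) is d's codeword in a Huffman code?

Huffman merges, smallest pair first:
c(3) + d(10) → 13
13 + e(25) → 38
38 + f(40) → 78
b(41) + a(68) → 109
78 + 109 → 187
d's leaf is at depth 4, giving a 4-bit codeword.

4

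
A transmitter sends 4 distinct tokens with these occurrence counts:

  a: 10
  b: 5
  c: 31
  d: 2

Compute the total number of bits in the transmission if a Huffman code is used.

Greedily combine the two least-frequent nodes:
d(2) + b(5) → 7
7 + a(10) → 17
17 + c(31) → 48
Total encoded bits = sum of merged weights = 7 + 17 + 48 = 72.

72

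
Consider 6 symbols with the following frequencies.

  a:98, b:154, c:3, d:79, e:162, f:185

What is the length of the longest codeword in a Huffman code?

Merge the two lowest-weight nodes at each step:
combine c(3), d(79) → 82
combine 82, a(98) → 180
combine b(154), e(162) → 316
combine 180, f(185) → 365
combine 316, 365 → 681
The rarest symbols sit at the bottom; the longest codeword is 4 bits.

4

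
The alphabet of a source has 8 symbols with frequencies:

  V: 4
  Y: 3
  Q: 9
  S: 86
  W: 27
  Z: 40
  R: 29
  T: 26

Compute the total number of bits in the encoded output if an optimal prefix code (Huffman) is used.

565

Merge the two smallest weights repeatedly:
merge Y(3) and V(4): 7
merge 7 and Q(9): 16
merge 16 and T(26): 42
merge W(27) and R(29): 56
merge Z(40) and 42: 82
merge 56 and 82: 138
merge S(86) and 138: 224
Each symbol's bit-cost is frequency × depth; summing gives 565 bits (equivalently 7 + 16 + 42 + 56 + 82 + 138 + 224).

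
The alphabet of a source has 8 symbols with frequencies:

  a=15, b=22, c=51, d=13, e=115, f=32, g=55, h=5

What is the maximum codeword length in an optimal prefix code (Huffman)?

Merge the two lowest-weight nodes at each step:
combine h(5), d(13) → 18
combine a(15), 18 → 33
combine b(22), f(32) → 54
combine 33, c(51) → 84
combine 54, g(55) → 109
combine 84, 109 → 193
combine e(115), 193 → 308
Maximum depth reached is 5.

5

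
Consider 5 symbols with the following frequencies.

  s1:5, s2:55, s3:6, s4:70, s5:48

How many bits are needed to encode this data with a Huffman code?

Merge the two smallest weights repeatedly:
combine s1(5), s3(6) → 11
combine 11, s5(48) → 59
combine s2(55), 59 → 114
combine s4(70), 114 → 184
The encoded length is the sum of every internal node's weight: 11 + 59 + 114 + 184 = 368 bits.

368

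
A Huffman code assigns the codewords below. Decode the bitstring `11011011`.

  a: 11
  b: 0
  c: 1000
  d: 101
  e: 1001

ababa

Read left to right; each codeword is recognised as soon as it completes (prefix code):
  11→a | 0→b | 11→a | 0→b | 11→a
Decoded message: ababa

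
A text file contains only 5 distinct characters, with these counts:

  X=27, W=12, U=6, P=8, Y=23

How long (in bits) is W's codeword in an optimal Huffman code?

3

Repeatedly merge the two smallest:
merge U(6) and P(8): 14
merge W(12) and 14: 26
merge Y(23) and 26: 49
merge X(27) and 49: 76
W sits 3 levels below the root, so its codeword is 3 bits.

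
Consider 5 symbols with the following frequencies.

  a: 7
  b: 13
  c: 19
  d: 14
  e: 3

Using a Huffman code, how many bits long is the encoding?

Merge the two smallest weights repeatedly:
combine e(3), a(7) → 10
combine 10, b(13) → 23
combine d(14), c(19) → 33
combine 23, 33 → 56
The encoded length is the sum of every internal node's weight: 10 + 23 + 33 + 56 = 122 bits.

122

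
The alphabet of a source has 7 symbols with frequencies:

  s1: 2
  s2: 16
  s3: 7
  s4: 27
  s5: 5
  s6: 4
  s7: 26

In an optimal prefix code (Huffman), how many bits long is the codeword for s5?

4

Build the tree from the bottom:
merge s1(2) and s6(4): 6
merge s5(5) and 6: 11
merge s3(7) and 11: 18
merge s2(16) and 18: 34
merge s7(26) and s4(27): 53
merge 34 and 53: 87
The subtree containing s5 is merged 4 times, so code length = 4.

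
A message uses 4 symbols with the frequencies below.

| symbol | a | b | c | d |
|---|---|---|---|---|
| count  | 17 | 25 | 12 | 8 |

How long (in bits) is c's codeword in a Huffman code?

Huffman merges, smallest pair first:
combine d(8), c(12) → 20
combine a(17), 20 → 37
combine b(25), 37 → 62
The subtree containing c is merged 3 times, so code length = 3.

3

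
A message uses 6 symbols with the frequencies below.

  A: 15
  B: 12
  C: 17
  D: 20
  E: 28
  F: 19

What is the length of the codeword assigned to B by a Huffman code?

3

Huffman merges, smallest pair first:
B(12) + A(15) → 27
C(17) + F(19) → 36
D(20) + 27 → 47
E(28) + 36 → 64
47 + 64 → 111
B sits 3 levels below the root, so its codeword is 3 bits.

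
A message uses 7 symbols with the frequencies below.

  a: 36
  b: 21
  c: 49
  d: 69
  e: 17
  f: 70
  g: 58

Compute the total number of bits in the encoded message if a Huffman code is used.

859

Greedily combine the two least-frequent nodes:
combine e(17), b(21) → 38
combine a(36), 38 → 74
combine c(49), g(58) → 107
combine d(69), f(70) → 139
combine 74, 107 → 181
combine 139, 181 → 320
The encoded length is the sum of every internal node's weight: 38 + 74 + 107 + 139 + 181 + 320 = 859 bits.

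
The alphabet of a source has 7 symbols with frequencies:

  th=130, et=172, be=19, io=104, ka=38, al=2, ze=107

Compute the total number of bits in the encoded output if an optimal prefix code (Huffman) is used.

1387

Greedily combine the two least-frequent nodes:
combine al(2), be(19) → 21
combine 21, ka(38) → 59
combine 59, io(104) → 163
combine ze(107), th(130) → 237
combine 163, et(172) → 335
combine 237, 335 → 572
The encoded length is the sum of every internal node's weight: 21 + 59 + 163 + 237 + 335 + 572 = 1387 bits.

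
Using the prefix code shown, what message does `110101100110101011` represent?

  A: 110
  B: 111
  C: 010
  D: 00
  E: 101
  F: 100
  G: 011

AEFAEG

Read left to right; each codeword is recognised as soon as it completes (prefix code):
  110→A | 101→E | 100→F | 110→A | 101→E | 011→G
Decoded message: AEFAEG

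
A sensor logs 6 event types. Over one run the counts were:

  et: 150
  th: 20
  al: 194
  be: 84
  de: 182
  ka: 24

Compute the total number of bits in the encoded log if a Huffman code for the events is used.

1480

Build the Huffman tree bottom-up:
combine th(20), ka(24) → 44
combine 44, be(84) → 128
combine 128, et(150) → 278
combine de(182), al(194) → 376
combine 278, 376 → 654
The encoded length is the sum of every internal node's weight: 44 + 128 + 278 + 376 + 654 = 1480 bits.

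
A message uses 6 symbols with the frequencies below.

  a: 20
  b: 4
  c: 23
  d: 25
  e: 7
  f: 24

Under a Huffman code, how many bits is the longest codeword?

4

Merge the two lowest-weight nodes at each step:
b(4) + e(7) → 11
11 + a(20) → 31
c(23) + f(24) → 47
d(25) + 31 → 56
47 + 56 → 103
Maximum depth reached is 4.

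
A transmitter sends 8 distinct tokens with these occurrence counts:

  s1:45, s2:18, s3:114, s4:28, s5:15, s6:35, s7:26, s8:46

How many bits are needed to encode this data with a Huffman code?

Merge the two smallest weights repeatedly:
s5(15) + s2(18) → 33
s7(26) + s4(28) → 54
33 + s6(35) → 68
s1(45) + s8(46) → 91
54 + 68 → 122
91 + s3(114) → 205
122 + 205 → 327
The encoded length is the sum of every internal node's weight: 33 + 54 + 68 + 91 + 122 + 205 + 327 = 900 bits.

900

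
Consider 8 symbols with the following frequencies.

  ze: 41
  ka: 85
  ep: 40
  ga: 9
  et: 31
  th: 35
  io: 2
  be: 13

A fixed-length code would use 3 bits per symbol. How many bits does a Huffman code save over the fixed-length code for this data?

91

Fixed-length: 3 bits × 256 symbols = 768 bits.
Huffman merges:
io(2) + ga(9) → 11
11 + be(13) → 24
24 + et(31) → 55
th(35) + ep(40) → 75
ze(41) + 55 → 96
75 + ka(85) → 160
96 + 160 → 256
Huffman total = 11 + 24 + 55 + 75 + 96 + 160 + 256 = 677 bits.
Saving = 768 − 677 = 91 bits.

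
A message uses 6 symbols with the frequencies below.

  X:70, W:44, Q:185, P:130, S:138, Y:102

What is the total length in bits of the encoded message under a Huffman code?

1668

Greedily combine the two least-frequent nodes:
merge W(44) and X(70): 114
merge Y(102) and 114: 216
merge P(130) and S(138): 268
merge Q(185) and 216: 401
merge 268 and 401: 669
Each symbol's bit-cost is frequency × depth; summing gives 1668 bits (equivalently 114 + 216 + 268 + 401 + 669).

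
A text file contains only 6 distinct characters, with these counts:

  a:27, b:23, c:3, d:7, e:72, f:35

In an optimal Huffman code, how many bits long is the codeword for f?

2

Huffman merges, smallest pair first:
combine c(3), d(7) → 10
combine 10, b(23) → 33
combine a(27), 33 → 60
combine f(35), 60 → 95
combine e(72), 95 → 167
f sits 2 levels below the root, so its codeword is 2 bits.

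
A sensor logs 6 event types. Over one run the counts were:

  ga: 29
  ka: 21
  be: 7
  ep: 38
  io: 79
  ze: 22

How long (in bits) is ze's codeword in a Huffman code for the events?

Huffman merges, smallest pair first:
combine be(7), ka(21) → 28
combine ze(22), 28 → 50
combine ga(29), ep(38) → 67
combine 50, 67 → 117
combine io(79), 117 → 196
The subtree containing ze is merged 3 times, so code length = 3.

3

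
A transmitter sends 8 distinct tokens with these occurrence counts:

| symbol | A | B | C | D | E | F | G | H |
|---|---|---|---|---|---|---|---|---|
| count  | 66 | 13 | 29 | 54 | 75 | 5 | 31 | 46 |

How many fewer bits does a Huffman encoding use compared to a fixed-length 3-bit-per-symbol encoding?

Fixed-length: 3 bits × 319 symbols = 957 bits.
Huffman merges:
combine F(5), B(13) → 18
combine 18, C(29) → 47
combine G(31), H(46) → 77
combine 47, D(54) → 101
combine A(66), E(75) → 141
combine 77, 101 → 178
combine 141, 178 → 319
Huffman total = 18 + 47 + 77 + 101 + 141 + 178 + 319 = 881 bits.
Saving = 957 − 881 = 76 bits.

76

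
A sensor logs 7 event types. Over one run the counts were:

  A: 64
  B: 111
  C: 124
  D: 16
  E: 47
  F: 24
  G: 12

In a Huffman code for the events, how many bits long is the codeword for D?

Huffman merges, smallest pair first:
G(12) + D(16) → 28
F(24) + 28 → 52
E(47) + 52 → 99
A(64) + 99 → 163
B(111) + C(124) → 235
163 + 235 → 398
D's leaf is at depth 5, giving a 5-bit codeword.

5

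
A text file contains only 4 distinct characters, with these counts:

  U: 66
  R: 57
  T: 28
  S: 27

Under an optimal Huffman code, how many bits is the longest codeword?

Merge the two lowest-weight nodes at each step:
combine S(27), T(28) → 55
combine 55, R(57) → 112
combine U(66), 112 → 178
The rarest symbols sit at the bottom; the longest codeword is 3 bits.

3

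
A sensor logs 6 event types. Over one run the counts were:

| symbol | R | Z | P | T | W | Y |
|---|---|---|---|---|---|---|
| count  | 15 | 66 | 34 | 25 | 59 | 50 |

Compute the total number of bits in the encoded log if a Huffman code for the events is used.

612

Build the Huffman tree bottom-up:
combine R(15), T(25) → 40
combine P(34), 40 → 74
combine Y(50), W(59) → 109
combine Z(66), 74 → 140
combine 109, 140 → 249
Total encoded bits = sum of merged weights = 40 + 74 + 109 + 140 + 249 = 612.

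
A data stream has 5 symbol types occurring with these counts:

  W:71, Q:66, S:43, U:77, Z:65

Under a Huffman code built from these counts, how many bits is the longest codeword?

Merge the two lowest-weight nodes at each step:
S(43) + Z(65) → 108
Q(66) + W(71) → 137
U(77) + 108 → 185
137 + 185 → 322
The first pair merged (S, Z) ends up deepest, at depth 3.

3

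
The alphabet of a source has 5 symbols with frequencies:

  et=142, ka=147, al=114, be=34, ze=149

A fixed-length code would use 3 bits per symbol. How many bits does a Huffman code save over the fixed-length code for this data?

Fixed-length: 3 bits × 586 symbols = 1758 bits.
Huffman merges:
merge be(34) and al(114): 148
merge et(142) and ka(147): 289
merge 148 and ze(149): 297
merge 289 and 297: 586
Huffman total = 148 + 289 + 297 + 586 = 1320 bits.
Saving = 1758 − 1320 = 438 bits.

438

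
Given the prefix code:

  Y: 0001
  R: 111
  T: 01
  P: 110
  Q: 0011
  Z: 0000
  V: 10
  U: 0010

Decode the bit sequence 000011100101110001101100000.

ZRURYVPZ

Read left to right; each codeword is recognised as soon as it completes (prefix code):
  0000→Z | 111→R | 0010→U | 111→R | 0001→Y | 10→V | 110→P | 0000→Z
Decoded message: ZRURYVPZ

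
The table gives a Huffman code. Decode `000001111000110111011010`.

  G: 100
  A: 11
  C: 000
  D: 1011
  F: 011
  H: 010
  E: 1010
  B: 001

CBAGFFDH

Read left to right; each codeword is recognised as soon as it completes (prefix code):
  000→C | 001→B | 11→A | 100→G | 011→F | 011→F | 1011→D | 010→H
Decoded message: CBAGFFDH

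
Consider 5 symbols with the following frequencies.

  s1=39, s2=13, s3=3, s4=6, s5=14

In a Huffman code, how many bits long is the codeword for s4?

Repeatedly merge the two smallest:
s3(3) + s4(6) → 9
9 + s2(13) → 22
s5(14) + 22 → 36
36 + s1(39) → 75
s4 sits 4 levels below the root, so its codeword is 4 bits.

4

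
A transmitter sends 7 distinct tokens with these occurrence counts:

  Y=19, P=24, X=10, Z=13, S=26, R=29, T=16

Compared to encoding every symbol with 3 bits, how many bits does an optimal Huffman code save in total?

32

Fixed-length: 3 bits × 137 symbols = 411 bits.
Huffman merges:
X(10) + Z(13) → 23
T(16) + Y(19) → 35
23 + P(24) → 47
S(26) + R(29) → 55
35 + 47 → 82
55 + 82 → 137
Huffman total = 23 + 35 + 47 + 55 + 82 + 137 = 379 bits.
Saving = 411 − 379 = 32 bits.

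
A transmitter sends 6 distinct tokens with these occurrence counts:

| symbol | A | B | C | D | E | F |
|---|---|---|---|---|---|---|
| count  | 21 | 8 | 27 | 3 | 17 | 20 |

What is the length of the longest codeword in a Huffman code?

Merge the two lowest-weight nodes at each step:
D(3) + B(8) → 11
11 + E(17) → 28
F(20) + A(21) → 41
C(27) + 28 → 55
41 + 55 → 96
Maximum depth reached is 4.

4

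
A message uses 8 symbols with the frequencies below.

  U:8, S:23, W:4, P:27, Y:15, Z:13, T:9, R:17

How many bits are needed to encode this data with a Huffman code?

331

Greedily combine the two least-frequent nodes:
combine W(4), U(8) → 12
combine T(9), 12 → 21
combine Z(13), Y(15) → 28
combine R(17), 21 → 38
combine S(23), P(27) → 50
combine 28, 38 → 66
combine 50, 66 → 116
Total encoded bits = sum of merged weights = 12 + 21 + 28 + 38 + 50 + 66 + 116 = 331.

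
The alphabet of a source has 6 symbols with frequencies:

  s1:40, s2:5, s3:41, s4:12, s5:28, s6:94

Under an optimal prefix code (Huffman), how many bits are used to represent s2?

4

Build the tree from the bottom:
combine s2(5), s4(12) → 17
combine 17, s5(28) → 45
combine s1(40), s3(41) → 81
combine 45, 81 → 126
combine s6(94), 126 → 220
The subtree containing s2 is merged 4 times, so code length = 4.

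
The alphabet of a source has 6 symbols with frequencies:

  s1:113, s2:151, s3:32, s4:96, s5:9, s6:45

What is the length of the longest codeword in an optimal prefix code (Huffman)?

4

Merge the two lowest-weight nodes at each step:
s5(9) + s3(32) → 41
41 + s6(45) → 86
86 + s4(96) → 182
s1(113) + s2(151) → 264
182 + 264 → 446
Maximum depth reached is 4.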